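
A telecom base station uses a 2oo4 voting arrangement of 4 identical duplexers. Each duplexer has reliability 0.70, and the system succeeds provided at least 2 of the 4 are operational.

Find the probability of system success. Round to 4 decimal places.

0.9163

R = Σ_{i=2}^{4} C(4,i) p^i (1−p)^{4−i} with p = 0.70
C(4,2)·0.70^2·0.30^2 = 0.264600
C(4,3)·0.70^3·0.30^1 = 0.411600
C(4,4)·0.70^4·0.30^0 = 0.240100
Sum = 0.9163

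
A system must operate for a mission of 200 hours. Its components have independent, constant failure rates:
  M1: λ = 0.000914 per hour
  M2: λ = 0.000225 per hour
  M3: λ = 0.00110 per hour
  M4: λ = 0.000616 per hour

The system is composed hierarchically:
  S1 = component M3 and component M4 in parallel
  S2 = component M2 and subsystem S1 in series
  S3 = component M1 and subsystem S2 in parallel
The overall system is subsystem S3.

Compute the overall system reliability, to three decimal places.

0.989

R(M1) = exp(−0.000914 × 200) = 0.83293
R(M2) = exp(−0.000225 × 200) = 0.95600
R(M3) = exp(−0.00110 × 200) = 0.80252
R(M4) = exp(−0.000616 × 200) = 0.88409
Parallel (M3 and M4): 1 − (1 − 0.80252)(1 − 0.88409) = 0.97711
Series (M2 and [0.97711]): 0.95600 × 0.97711 = 0.93412
Parallel (M1 and [0.93412]): 1 − (1 − 0.83293)(1 − 0.93412) = 0.989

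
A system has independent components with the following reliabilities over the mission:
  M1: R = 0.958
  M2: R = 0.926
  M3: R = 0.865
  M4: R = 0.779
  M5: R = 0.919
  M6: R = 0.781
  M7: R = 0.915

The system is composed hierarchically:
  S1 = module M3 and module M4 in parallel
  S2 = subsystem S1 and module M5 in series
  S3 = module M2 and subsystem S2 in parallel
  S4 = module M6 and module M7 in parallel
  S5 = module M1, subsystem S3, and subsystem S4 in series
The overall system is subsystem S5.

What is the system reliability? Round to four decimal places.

0.9326

Parallel (M3 and M4): 1 − (1 − 0.865000)(1 − 0.779000) = 0.970165
Series ([0.970165] and M5): 0.970165 × 0.919000 = 0.891582
Parallel (M2 and [0.891582]): 1 − (1 − 0.926000)(1 − 0.891582) = 0.991977
Parallel (M6 and M7): 1 − (1 − 0.781000)(1 − 0.915000) = 0.981385
Series (M1, [0.991977], and [0.981385]): 0.958000 × 0.991977 × 0.981385 = 0.9326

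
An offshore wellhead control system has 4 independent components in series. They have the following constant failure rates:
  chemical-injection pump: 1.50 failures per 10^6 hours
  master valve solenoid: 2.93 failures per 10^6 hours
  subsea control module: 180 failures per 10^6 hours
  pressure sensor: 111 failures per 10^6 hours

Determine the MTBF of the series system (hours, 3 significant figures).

Series of exponential components: λ_sys = Σ λ_i
λ_sys = 0.00000150 + 0.00000293 + 0.000180 + 0.000111 = 2.9543e-04 /h
MTBF = 1 / λ_sys = 3380 h

3380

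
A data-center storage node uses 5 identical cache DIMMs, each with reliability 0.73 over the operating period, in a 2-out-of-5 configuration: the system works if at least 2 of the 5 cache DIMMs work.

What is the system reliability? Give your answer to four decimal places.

R = Σ_{i=2}^{5} C(5,i) p^i (1−p)^{5−i} with p = 0.73
C(5,2)·0.73^2·0.27^3 = 0.104891
C(5,3)·0.73^3·0.27^2 = 0.283593
C(5,4)·0.73^4·0.27^1 = 0.383376
C(5,5)·0.73^5·0.27^0 = 0.207307
Sum = 0.9792

0.9792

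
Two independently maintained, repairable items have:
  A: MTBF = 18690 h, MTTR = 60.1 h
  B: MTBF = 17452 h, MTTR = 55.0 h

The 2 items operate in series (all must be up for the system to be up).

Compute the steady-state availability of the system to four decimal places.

A(A) = MTBF/(MTBF+MTTR) = 18690/(18690+60.1) = 0.996795
A(B) = MTBF/(MTBF+MTTR) = 17452/(17452+55.0) = 0.996858
Series availability: 0.996795 × 0.996858 = 0.9937

0.9937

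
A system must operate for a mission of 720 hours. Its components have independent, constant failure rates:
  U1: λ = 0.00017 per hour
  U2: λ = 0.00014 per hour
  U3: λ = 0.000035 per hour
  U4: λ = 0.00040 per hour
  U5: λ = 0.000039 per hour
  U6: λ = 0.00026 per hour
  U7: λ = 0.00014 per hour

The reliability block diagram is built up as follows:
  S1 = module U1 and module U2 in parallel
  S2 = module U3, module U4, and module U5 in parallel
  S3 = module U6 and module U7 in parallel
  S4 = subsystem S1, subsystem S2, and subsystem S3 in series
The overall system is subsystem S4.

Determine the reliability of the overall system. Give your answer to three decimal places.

0.973

R(U1) = exp(−0.00017 × 720) = 0.88479
R(U2) = exp(−0.00014 × 720) = 0.90411
R(U3) = exp(−0.000035 × 720) = 0.97511
R(U4) = exp(−0.00040 × 720) = 0.74976
R(U5) = exp(−0.000039 × 720) = 0.97231
R(U6) = exp(−0.00026 × 720) = 0.82928
R(U7) = exp(−0.00014 × 720) = 0.90411
Parallel (U1 and U2): 1 − (1 − 0.88479)(1 − 0.90411) = 0.98895
Parallel (U3, U4, and U5): 1 − (1 − 0.97511)(1 − 0.74976)(1 − 0.97231) = 0.99983
Parallel (U6 and U7): 1 − (1 − 0.82928)(1 − 0.90411) = 0.98363
Series ([0.98895], [0.99983], and [0.98363]): 0.98895 × 0.99983 × 0.98363 = 0.973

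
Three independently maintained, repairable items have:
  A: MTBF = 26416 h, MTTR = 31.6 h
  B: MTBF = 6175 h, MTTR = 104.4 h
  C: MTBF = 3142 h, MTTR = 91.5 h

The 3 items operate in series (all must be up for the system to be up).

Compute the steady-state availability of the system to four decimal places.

0.9544

A(A) = MTBF/(MTBF+MTTR) = 26416/(26416+31.6) = 0.998805
A(B) = MTBF/(MTBF+MTTR) = 6175/(6175+104.4) = 0.983374
A(C) = MTBF/(MTBF+MTTR) = 3142/(3142+91.5) = 0.971702
Series availability: 0.998805 × 0.983374 × 0.971702 = 0.9544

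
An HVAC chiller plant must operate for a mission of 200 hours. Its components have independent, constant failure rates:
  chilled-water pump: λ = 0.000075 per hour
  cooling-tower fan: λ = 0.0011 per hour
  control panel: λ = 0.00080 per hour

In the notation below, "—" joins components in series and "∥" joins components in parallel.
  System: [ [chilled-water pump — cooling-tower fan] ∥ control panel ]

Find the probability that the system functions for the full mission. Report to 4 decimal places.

R(chilled-water pump) = exp(−0.000075 × 200) = 0.985112
R(cooling-tower fan) = exp(−0.0011 × 200) = 0.802519
R(control panel) = exp(−0.00080 × 200) = 0.852144
Series (chilled-water pump and cooling-tower fan): 0.985112 × 0.802519 = 0.790571
Parallel ([0.790571] and control panel): 1 − (1 − 0.790571)(1 − 0.852144) = 0.9690

0.9690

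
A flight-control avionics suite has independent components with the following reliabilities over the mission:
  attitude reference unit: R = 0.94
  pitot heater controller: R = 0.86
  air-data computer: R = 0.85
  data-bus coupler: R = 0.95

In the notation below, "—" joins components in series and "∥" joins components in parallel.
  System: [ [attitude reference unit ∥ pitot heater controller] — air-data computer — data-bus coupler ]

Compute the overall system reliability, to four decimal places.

Parallel (attitude reference unit and pitot heater controller): 1 − (1 − 0.940000)(1 − 0.860000) = 0.991600
Series ([0.991600], air-data computer, and data-bus coupler): 0.991600 × 0.850000 × 0.950000 = 0.8007

0.8007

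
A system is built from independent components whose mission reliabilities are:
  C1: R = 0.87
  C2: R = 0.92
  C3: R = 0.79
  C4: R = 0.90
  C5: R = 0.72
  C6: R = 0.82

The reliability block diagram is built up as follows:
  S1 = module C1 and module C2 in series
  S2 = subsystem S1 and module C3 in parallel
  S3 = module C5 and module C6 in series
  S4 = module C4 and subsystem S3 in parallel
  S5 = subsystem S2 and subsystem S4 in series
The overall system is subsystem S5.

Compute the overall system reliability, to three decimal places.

0.919

Series (C1 and C2): 0.87000 × 0.92000 = 0.80040
Parallel ([0.80040] and C3): 1 − (1 − 0.80040)(1 − 0.79000) = 0.95808
Series (C5 and C6): 0.72000 × 0.82000 = 0.59040
Parallel (C4 and [0.59040]): 1 − (1 − 0.90000)(1 − 0.59040) = 0.95904
Series ([0.95808] and [0.95904]): 0.95808 × 0.95904 = 0.919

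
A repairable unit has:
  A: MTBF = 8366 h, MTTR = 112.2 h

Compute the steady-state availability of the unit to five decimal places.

0.98677

A(A) = MTBF/(MTBF+MTTR) = 8366/(8366+112.2) = 0.98677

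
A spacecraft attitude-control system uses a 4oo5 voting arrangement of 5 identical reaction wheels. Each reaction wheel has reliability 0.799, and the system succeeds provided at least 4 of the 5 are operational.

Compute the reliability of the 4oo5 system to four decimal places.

R = Σ_{i=4}^{5} C(5,i) p^i (1−p)^{5−i} with p = 0.799
C(5,4)·0.799^4·0.201^1 = 0.409594
C(5,5)·0.799^5·0.201^0 = 0.325637
Sum = 0.7352

0.7352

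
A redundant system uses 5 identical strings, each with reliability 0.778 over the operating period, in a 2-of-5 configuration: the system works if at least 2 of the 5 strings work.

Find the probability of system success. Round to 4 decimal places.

R = Σ_{i=2}^{5} C(5,i) p^i (1−p)^{5−i} with p = 0.778
C(5,2)·0.778^2·0.222^3 = 0.066224
C(5,3)·0.778^3·0.222^2 = 0.232084
C(5,4)·0.778^4·0.222^1 = 0.406669
C(5,5)·0.778^5·0.222^0 = 0.285035
Sum = 0.9900

0.9900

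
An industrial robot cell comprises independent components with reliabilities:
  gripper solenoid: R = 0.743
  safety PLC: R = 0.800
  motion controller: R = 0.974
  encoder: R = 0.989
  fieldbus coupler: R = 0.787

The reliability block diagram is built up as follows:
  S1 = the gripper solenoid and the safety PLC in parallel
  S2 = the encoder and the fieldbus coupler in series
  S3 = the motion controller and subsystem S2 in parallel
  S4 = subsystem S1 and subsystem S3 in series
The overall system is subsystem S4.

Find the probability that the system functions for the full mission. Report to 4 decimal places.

0.9431

Parallel (gripper solenoid and safety PLC): 1 − (1 − 0.743000)(1 − 0.800000) = 0.948600
Series (encoder and fieldbus coupler): 0.989000 × 0.787000 = 0.778343
Parallel (motion controller and [0.778343]): 1 − (1 − 0.974000)(1 − 0.778343) = 0.994237
Series ([0.948600] and [0.994237]): 0.948600 × 0.994237 = 0.9431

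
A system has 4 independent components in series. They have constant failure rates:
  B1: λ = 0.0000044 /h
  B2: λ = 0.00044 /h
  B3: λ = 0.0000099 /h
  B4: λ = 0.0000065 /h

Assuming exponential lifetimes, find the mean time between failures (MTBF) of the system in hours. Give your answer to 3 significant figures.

2170

Series of exponential components: λ_sys = Σ λ_i
λ_sys = 0.0000044 + 0.00044 + 0.0000099 + 0.0000065 = 4.6080e-04 /h
MTBF = 1 / λ_sys = 2170 h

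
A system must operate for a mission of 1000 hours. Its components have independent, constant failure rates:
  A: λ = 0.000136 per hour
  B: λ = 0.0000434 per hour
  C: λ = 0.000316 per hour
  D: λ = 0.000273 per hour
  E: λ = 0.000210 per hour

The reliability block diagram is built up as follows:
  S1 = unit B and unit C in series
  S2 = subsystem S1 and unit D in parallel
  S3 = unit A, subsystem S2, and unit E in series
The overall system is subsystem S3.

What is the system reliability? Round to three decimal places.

R(A) = exp(−0.000136 × 1000) = 0.87284
R(B) = exp(−0.0000434 × 1000) = 0.95753
R(C) = exp(−0.000316 × 1000) = 0.72906
R(D) = exp(−0.000273 × 1000) = 0.76109
R(E) = exp(−0.000210 × 1000) = 0.81058
Series (B and C): 0.95753 × 0.72906 = 0.69810
Parallel ([0.69810] and D): 1 − (1 − 0.69810)(1 − 0.76109) = 0.92787
Series (A, [0.92787], and E): 0.87284 × 0.92787 × 0.81058 = 0.656

0.656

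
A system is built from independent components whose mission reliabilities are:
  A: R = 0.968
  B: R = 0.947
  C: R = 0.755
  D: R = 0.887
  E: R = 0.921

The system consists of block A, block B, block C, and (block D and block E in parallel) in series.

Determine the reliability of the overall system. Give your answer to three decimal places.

0.686

Parallel (D and E): 1 − (1 − 0.88700)(1 − 0.92100) = 0.99107
Series (A, B, C, and [0.99107]): 0.96800 × 0.94700 × 0.75500 × 0.99107 = 0.686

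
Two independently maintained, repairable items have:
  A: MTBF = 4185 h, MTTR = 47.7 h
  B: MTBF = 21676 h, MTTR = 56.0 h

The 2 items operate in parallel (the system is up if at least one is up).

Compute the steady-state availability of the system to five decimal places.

A(A) = MTBF/(MTBF+MTTR) = 4185/(4185+47.7) = 0.988731
A(B) = MTBF/(MTBF+MTTR) = 21676/(21676+56.0) = 0.997423
Parallel availability: 1 − (1 − 0.988731)(1 − 0.997423) = 0.99997

0.99997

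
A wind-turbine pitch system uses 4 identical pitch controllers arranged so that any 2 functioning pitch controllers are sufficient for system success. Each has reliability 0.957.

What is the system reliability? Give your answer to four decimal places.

R = Σ_{i=2}^{4} C(4,i) p^i (1−p)^{4−i} with p = 0.957
C(4,2)·0.957^2·0.043^2 = 0.010160
C(4,3)·0.957^3·0.043^1 = 0.150752
C(4,4)·0.957^4·0.043^0 = 0.838779
Sum = 0.9997

0.9997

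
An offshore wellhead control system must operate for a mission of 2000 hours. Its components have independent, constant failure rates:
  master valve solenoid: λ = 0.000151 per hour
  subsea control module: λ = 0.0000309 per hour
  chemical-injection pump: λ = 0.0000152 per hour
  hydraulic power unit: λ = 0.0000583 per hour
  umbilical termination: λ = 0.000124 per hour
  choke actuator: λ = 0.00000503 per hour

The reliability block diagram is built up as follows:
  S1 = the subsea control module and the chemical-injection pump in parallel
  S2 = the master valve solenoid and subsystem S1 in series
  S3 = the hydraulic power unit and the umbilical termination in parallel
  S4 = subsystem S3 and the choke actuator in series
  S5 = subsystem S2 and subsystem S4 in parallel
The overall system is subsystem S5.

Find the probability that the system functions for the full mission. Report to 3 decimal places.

R(master valve solenoid) = exp(−0.000151 × 2000) = 0.73934
R(subsea control module) = exp(−0.0000309 × 2000) = 0.94007
R(chemical-injection pump) = exp(−0.0000152 × 2000) = 0.97006
R(hydraulic power unit) = exp(−0.0000583 × 2000) = 0.88994
R(umbilical termination) = exp(−0.000124 × 2000) = 0.78036
R(choke actuator) = exp(−0.00000503 × 2000) = 0.98999
Parallel (subsea control module and chemical-injection pump): 1 − (1 − 0.94007)(1 − 0.97006) = 0.99821
Series (master valve solenoid and [0.99821]): 0.73934 × 0.99821 = 0.73802
Parallel (hydraulic power unit and umbilical termination): 1 − (1 − 0.88994)(1 − 0.78036) = 0.97583
Series ([0.97583] and choke actuator): 0.97583 × 0.98999 = 0.96606
Parallel ([0.73802] and [0.96606]): 1 − (1 − 0.73802)(1 − 0.96606) = 0.991

0.991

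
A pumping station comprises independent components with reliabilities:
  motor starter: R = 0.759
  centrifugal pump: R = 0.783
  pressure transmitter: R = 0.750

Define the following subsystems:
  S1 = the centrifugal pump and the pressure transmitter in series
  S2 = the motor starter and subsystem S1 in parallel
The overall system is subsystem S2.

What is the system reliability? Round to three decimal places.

Series (centrifugal pump and pressure transmitter): 0.78300 × 0.75000 = 0.58725
Parallel (motor starter and [0.58725]): 1 − (1 − 0.75900)(1 − 0.58725) = 0.901

0.901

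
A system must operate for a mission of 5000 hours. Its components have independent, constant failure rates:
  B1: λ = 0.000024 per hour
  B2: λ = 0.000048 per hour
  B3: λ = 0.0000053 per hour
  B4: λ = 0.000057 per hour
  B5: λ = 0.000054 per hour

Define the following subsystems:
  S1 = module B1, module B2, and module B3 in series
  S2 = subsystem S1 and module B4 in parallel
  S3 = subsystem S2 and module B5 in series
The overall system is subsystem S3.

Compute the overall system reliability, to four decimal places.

0.7027

R(B1) = exp(−0.000024 × 5000) = 0.886920
R(B2) = exp(−0.000048 × 5000) = 0.786628
R(B3) = exp(−0.0000053 × 5000) = 0.973848
R(B4) = exp(−0.000057 × 5000) = 0.752014
R(B5) = exp(−0.000054 × 5000) = 0.763379
Series (B1, B2, and B3): 0.886920 × 0.786628 × 0.973848 = 0.679430
Parallel ([0.679430] and B4): 1 − (1 − 0.679430)(1 − 0.752014) = 0.920503
Series ([0.920503] and B5): 0.920503 × 0.763379 = 0.7027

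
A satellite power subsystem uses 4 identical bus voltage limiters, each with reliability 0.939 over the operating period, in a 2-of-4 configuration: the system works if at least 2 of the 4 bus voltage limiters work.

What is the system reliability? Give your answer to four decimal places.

R = Σ_{i=2}^{4} C(4,i) p^i (1−p)^{4−i} with p = 0.939
C(4,2)·0.939^2·0.061^2 = 0.019685
C(4,3)·0.939^3·0.061^1 = 0.202016
C(4,4)·0.939^4·0.061^0 = 0.777432
Sum = 0.9991

0.9991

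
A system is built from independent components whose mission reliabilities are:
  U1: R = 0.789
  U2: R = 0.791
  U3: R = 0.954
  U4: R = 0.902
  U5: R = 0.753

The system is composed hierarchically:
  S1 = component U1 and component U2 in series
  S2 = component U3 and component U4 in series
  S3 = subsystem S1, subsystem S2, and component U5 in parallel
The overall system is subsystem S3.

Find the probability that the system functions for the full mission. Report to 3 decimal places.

Series (U1 and U2): 0.78900 × 0.79100 = 0.62410
Series (U3 and U4): 0.95400 × 0.90200 = 0.86051
Parallel ([0.62410], [0.86051], and U5): 1 − (1 − 0.62410)(1 − 0.86051)(1 − 0.75300) = 0.987

0.987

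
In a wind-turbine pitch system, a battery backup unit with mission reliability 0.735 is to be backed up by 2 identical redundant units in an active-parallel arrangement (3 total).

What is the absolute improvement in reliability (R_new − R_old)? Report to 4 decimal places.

R_before = 0.735
R_after = 1 − (1 − 0.735)^3 = 0.9814
ΔR = 0.9814 − 0.735 = 0.2464

0.2464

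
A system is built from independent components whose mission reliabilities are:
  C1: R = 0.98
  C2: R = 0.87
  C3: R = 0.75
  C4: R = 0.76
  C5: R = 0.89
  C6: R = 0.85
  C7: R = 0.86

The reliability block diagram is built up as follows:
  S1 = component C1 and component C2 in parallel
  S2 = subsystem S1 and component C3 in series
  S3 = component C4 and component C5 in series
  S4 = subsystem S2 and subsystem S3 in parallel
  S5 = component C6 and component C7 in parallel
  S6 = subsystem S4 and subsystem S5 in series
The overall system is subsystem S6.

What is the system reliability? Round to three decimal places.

Parallel (C1 and C2): 1 − (1 − 0.98000)(1 − 0.87000) = 0.99740
Series ([0.99740] and C3): 0.99740 × 0.75000 = 0.74805
Series (C4 and C5): 0.76000 × 0.89000 = 0.67640
Parallel ([0.74805] and [0.67640]): 1 − (1 − 0.74805)(1 − 0.67640) = 0.91847
Parallel (C6 and C7): 1 − (1 − 0.85000)(1 − 0.86000) = 0.97900
Series ([0.91847] and [0.97900]): 0.91847 × 0.97900 = 0.899

0.899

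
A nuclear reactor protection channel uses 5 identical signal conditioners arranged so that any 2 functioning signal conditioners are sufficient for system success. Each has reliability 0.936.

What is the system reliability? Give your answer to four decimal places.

0.9999

R = Σ_{i=2}^{5} C(5,i) p^i (1−p)^{5−i} with p = 0.936
C(5,2)·0.936^2·0.064^3 = 0.002297
C(5,3)·0.936^3·0.064^2 = 0.033588
C(5,4)·0.936^4·0.064^1 = 0.245614
C(5,5)·0.936^5·0.064^0 = 0.718421
Sum = 0.9999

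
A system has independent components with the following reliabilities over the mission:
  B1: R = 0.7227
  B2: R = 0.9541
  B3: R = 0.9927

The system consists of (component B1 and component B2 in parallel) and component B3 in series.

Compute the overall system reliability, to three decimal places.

0.980

Parallel (B1 and B2): 1 − (1 − 0.72270)(1 − 0.95410) = 0.98727
Series ([0.98727] and B3): 0.98727 × 0.99270 = 0.980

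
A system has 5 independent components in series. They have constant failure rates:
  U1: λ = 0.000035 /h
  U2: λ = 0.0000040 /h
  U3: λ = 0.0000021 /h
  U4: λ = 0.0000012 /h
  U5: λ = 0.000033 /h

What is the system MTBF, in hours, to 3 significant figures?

13300

Series of exponential components: λ_sys = Σ λ_i
λ_sys = 0.000035 + 0.0000040 + 0.0000021 + 0.0000012 + 0.000033 = 7.5300e-05 /h
MTBF = 1 / λ_sys = 13300 h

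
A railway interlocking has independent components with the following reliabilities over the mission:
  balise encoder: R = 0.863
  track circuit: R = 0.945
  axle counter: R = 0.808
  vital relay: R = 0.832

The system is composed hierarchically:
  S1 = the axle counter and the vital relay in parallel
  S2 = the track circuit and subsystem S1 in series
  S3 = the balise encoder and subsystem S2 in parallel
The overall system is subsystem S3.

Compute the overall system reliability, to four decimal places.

0.9883

Parallel (axle counter and vital relay): 1 − (1 − 0.808000)(1 − 0.832000) = 0.967744
Series (track circuit and [0.967744]): 0.945000 × 0.967744 = 0.914518
Parallel (balise encoder and [0.914518]): 1 − (1 − 0.863000)(1 − 0.914518) = 0.9883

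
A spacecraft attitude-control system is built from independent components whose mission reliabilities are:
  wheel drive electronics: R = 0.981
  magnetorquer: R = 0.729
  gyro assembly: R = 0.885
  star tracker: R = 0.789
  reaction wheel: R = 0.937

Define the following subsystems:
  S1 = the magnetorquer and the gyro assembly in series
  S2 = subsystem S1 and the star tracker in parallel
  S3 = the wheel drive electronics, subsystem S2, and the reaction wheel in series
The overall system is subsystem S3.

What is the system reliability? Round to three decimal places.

Series (magnetorquer and gyro assembly): 0.72900 × 0.88500 = 0.64517
Parallel ([0.64517] and star tracker): 1 − (1 − 0.64517)(1 − 0.78900) = 0.92513
Series (wheel drive electronics, [0.92513], and reaction wheel): 0.98100 × 0.92513 × 0.93700 = 0.850

0.850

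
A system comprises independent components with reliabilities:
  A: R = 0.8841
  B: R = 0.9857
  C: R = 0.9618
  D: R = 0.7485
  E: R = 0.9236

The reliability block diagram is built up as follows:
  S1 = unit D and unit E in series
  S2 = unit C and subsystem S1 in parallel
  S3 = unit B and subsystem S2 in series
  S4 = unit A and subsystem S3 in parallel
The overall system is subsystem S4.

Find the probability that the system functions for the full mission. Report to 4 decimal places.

0.9970

Series (D and E): 0.748500 × 0.923600 = 0.691315
Parallel (C and [0.691315]): 1 − (1 − 0.961800)(1 − 0.691315) = 0.988208
Series (B and [0.988208]): 0.985700 × 0.988208 = 0.974077
Parallel (A and [0.974077]): 1 − (1 − 0.884100)(1 − 0.974077) = 0.9970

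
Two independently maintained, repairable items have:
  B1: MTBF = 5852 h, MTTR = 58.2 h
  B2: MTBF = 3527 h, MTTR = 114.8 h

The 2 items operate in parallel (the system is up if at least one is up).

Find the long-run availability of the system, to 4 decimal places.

A(B1) = MTBF/(MTBF+MTTR) = 5852/(5852+58.2) = 0.990153
A(B2) = MTBF/(MTBF+MTTR) = 3527/(3527+114.8) = 0.968477
Parallel availability: 1 − (1 − 0.990153)(1 − 0.968477) = 0.9997

0.9997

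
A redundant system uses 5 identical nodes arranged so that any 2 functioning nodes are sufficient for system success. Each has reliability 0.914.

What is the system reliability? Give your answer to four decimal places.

0.9997

R = Σ_{i=2}^{5} C(5,i) p^i (1−p)^{5−i} with p = 0.914
C(5,2)·0.914^2·0.086^3 = 0.005314
C(5,3)·0.914^3·0.086^2 = 0.056472
C(5,4)·0.914^4·0.086^1 = 0.300091
C(5,5)·0.914^5·0.086^0 = 0.637868
Sum = 0.9997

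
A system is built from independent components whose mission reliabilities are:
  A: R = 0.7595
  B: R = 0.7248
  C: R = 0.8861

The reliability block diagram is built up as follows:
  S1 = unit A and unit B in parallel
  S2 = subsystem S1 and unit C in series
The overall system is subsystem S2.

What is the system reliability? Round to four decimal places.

0.8275

Parallel (A and B): 1 − (1 − 0.759500)(1 − 0.724800) = 0.933814
Series ([0.933814] and C): 0.933814 × 0.886100 = 0.8275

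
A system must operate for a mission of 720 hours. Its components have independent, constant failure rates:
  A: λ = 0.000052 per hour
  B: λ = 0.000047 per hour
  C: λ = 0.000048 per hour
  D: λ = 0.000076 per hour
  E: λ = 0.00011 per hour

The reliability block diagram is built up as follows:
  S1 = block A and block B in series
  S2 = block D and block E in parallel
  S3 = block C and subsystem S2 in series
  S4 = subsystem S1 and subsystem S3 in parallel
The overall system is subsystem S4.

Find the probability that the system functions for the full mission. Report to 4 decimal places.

0.9974

R(A) = exp(−0.000052 × 720) = 0.963252
R(B) = exp(−0.000047 × 720) = 0.966726
R(C) = exp(−0.000048 × 720) = 0.966030
R(D) = exp(−0.000076 × 720) = 0.946750
R(E) = exp(−0.00011 × 720) = 0.923855
Series (A and B): 0.963252 × 0.966726 = 0.931201
Parallel (D and E): 1 − (1 − 0.946750)(1 − 0.923855) = 0.995945
Series (C and [0.995945]): 0.966030 × 0.995945 = 0.962113
Parallel ([0.931201] and [0.962113]): 1 − (1 − 0.931201)(1 − 0.962113) = 0.9974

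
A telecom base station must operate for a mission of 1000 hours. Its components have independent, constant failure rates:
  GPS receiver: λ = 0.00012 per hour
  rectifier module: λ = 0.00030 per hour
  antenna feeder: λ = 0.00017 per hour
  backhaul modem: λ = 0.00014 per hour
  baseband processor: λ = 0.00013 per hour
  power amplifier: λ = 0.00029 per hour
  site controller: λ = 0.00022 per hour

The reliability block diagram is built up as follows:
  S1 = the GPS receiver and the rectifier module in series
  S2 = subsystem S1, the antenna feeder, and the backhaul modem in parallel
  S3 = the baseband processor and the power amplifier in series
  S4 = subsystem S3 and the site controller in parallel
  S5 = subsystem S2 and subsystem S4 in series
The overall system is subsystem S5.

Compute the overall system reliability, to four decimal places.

R(GPS receiver) = exp(−0.00012 × 1000) = 0.886920
R(rectifier module) = exp(−0.00030 × 1000) = 0.740818
R(antenna feeder) = exp(−0.00017 × 1000) = 0.843665
R(backhaul modem) = exp(−0.00014 × 1000) = 0.869358
R(baseband processor) = exp(−0.00013 × 1000) = 0.878095
R(power amplifier) = exp(−0.00029 × 1000) = 0.748264
R(site controller) = exp(−0.00022 × 1000) = 0.802519
Series (GPS receiver and rectifier module): 0.886920 × 0.740818 = 0.657046
Parallel ([0.657046], antenna feeder, and backhaul modem): 1 − (1 − 0.657046)(1 − 0.843665)(1 − 0.869358) = 0.992996
Series (baseband processor and power amplifier): 0.878095 × 0.748264 = 0.657047
Parallel ([0.657047] and site controller): 1 − (1 − 0.657047)(1 − 0.802519) = 0.932273
Series ([0.992996] and [0.932273]): 0.992996 × 0.932273 = 0.9257

0.9257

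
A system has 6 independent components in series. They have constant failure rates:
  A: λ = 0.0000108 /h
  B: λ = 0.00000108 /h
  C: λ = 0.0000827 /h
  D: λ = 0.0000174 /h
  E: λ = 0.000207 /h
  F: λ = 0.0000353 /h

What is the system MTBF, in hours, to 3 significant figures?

2820

Series of exponential components: λ_sys = Σ λ_i
λ_sys = 0.0000108 + 0.00000108 + 0.0000827 + 0.0000174 + 0.000207 + 0.0000353 = 3.5428e-04 /h
MTBF = 1 / λ_sys = 2820 h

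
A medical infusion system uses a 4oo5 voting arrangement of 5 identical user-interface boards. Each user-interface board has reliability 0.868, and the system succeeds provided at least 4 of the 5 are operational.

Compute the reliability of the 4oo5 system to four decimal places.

R = Σ_{i=4}^{5} C(5,i) p^i (1−p)^{5−i} with p = 0.868
C(5,4)·0.868^4·0.132^1 = 0.374647
C(5,5)·0.868^5·0.132^0 = 0.492718
Sum = 0.8674

0.8674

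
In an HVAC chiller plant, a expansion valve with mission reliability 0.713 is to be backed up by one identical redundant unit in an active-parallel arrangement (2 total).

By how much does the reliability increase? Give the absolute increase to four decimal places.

R_before = 0.713
R_after = 1 − (1 − 0.713)^2 = 0.9176
ΔR = 0.9176 − 0.713 = 0.2046

0.2046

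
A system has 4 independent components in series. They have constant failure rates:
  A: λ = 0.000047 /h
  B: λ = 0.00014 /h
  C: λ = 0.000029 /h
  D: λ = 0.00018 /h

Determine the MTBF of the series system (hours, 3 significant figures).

Series of exponential components: λ_sys = Σ λ_i
λ_sys = 0.000047 + 0.00014 + 0.000029 + 0.00018 = 3.9600e-04 /h
MTBF = 1 / λ_sys = 2530 h

2530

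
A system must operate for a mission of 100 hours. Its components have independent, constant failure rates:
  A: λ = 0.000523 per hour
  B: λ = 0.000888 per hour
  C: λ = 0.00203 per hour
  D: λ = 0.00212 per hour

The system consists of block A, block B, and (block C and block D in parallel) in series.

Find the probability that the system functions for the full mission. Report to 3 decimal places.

0.838

R(A) = exp(−0.000523 × 100) = 0.94904
R(B) = exp(−0.000888 × 100) = 0.91503
R(C) = exp(−0.00203 × 100) = 0.81628
R(D) = exp(−0.00212 × 100) = 0.80896
Parallel (C and D): 1 − (1 − 0.81628)(1 − 0.80896) = 0.96490
Series (A, B, and [0.96490]): 0.94904 × 0.91503 × 0.96490 = 0.838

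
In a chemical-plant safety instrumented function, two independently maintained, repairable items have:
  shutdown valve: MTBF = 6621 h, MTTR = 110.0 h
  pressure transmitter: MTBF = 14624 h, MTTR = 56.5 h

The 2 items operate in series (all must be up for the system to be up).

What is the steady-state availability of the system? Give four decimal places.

0.9799

A(shutdown valve) = MTBF/(MTBF+MTTR) = 6621/(6621+110.0) = 0.983658
A(pressure transmitter) = MTBF/(MTBF+MTTR) = 14624/(14624+56.5) = 0.996151
Series availability: 0.983658 × 0.996151 = 0.9799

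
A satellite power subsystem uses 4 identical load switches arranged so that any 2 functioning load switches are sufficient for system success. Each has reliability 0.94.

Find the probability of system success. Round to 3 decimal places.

0.999

R = Σ_{i=2}^{4} C(4,i) p^i (1−p)^{4−i} with p = 0.94
C(4,2)·0.94^2·0.06^2 = 0.01909
C(4,3)·0.94^3·0.06^1 = 0.19934
C(4,4)·0.94^4·0.06^0 = 0.78075
Sum = 0.999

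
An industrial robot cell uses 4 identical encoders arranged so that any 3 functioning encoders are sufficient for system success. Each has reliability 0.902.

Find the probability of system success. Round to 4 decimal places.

R = Σ_{i=3}^{4} C(4,i) p^i (1−p)^{4−i} with p = 0.902
C(4,3)·0.902^3·0.098^1 = 0.287677
C(4,4)·0.902^4·0.098^0 = 0.661951
Sum = 0.9496

0.9496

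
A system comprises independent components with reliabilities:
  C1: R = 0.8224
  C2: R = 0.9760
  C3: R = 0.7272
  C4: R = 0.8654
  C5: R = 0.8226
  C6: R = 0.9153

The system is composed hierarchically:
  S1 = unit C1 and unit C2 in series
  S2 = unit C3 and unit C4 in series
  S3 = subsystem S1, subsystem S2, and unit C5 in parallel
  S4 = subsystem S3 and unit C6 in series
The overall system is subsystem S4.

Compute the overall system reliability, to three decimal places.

Series (C1 and C2): 0.82240 × 0.97600 = 0.80266
Series (C3 and C4): 0.72720 × 0.86540 = 0.62932
Parallel ([0.80266], [0.62932], and C5): 1 − (1 − 0.80266)(1 − 0.62932)(1 − 0.82260) = 0.98702
Series ([0.98702] and C6): 0.98702 × 0.91530 = 0.903

0.903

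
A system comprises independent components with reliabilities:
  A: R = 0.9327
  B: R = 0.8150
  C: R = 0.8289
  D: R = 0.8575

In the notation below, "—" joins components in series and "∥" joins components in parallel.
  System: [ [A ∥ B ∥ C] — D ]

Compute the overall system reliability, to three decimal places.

0.856

Parallel (A, B, and C): 1 − (1 − 0.93270)(1 − 0.81500)(1 − 0.82890) = 0.99787
Series ([0.99787] and D): 0.99787 × 0.85750 = 0.856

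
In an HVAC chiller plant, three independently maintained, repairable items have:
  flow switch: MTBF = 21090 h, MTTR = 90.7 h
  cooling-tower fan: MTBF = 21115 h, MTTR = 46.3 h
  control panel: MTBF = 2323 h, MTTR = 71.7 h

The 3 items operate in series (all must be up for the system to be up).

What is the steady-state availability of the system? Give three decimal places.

0.964

A(flow switch) = MTBF/(MTBF+MTTR) = 21090/(21090+90.7) = 0.995718
A(cooling-tower fan) = MTBF/(MTBF+MTTR) = 21115/(21115+46.3) = 0.997812
A(control panel) = MTBF/(MTBF+MTTR) = 2323/(2323+71.7) = 0.970059
Series availability: 0.995718 × 0.997812 × 0.970059 = 0.964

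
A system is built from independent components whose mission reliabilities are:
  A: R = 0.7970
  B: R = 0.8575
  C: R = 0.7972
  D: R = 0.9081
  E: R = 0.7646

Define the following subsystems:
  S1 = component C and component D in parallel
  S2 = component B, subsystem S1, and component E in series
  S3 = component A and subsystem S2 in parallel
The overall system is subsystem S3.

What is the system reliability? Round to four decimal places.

Parallel (C and D): 1 − (1 − 0.797200)(1 − 0.908100) = 0.981363
Series (B, [0.981363], and E): 0.857500 × 0.981363 × 0.764600 = 0.643425
Parallel (A and [0.643425]): 1 − (1 − 0.797000)(1 − 0.643425) = 0.9276

0.9276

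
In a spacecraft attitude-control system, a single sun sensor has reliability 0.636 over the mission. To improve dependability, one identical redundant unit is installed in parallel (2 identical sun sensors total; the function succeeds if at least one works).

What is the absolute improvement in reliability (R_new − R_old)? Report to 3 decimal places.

0.232

R_before = 0.636
R_after = 1 − (1 − 0.636)^2 = 0.868
ΔR = 0.868 − 0.636 = 0.232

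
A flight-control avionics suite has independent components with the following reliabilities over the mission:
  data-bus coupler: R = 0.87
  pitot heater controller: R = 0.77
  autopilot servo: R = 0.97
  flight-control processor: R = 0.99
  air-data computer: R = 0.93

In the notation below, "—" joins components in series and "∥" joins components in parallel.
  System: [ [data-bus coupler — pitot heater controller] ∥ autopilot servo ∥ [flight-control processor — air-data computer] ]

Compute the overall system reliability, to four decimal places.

0.9992

Series (data-bus coupler and pitot heater controller): 0.870000 × 0.770000 = 0.669900
Series (flight-control processor and air-data computer): 0.990000 × 0.930000 = 0.920700
Parallel ([0.669900], autopilot servo, and [0.920700]): 1 − (1 − 0.669900)(1 − 0.970000)(1 − 0.920700) = 0.9992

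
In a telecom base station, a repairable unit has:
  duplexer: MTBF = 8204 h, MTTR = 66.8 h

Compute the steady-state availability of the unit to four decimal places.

0.9919

A(duplexer) = MTBF/(MTBF+MTTR) = 8204/(8204+66.8) = 0.9919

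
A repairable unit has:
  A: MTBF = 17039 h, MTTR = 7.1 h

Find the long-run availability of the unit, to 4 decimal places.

A(A) = MTBF/(MTBF+MTTR) = 17039/(17039+7.1) = 0.9996

0.9996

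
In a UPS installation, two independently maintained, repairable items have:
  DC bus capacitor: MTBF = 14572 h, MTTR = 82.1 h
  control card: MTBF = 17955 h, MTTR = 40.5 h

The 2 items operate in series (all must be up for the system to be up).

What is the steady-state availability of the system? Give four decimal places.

A(DC bus capacitor) = MTBF/(MTBF+MTTR) = 14572/(14572+82.1) = 0.994397
A(control card) = MTBF/(MTBF+MTTR) = 17955/(17955+40.5) = 0.997749
Series availability: 0.994397 × 0.997749 = 0.9922

0.9922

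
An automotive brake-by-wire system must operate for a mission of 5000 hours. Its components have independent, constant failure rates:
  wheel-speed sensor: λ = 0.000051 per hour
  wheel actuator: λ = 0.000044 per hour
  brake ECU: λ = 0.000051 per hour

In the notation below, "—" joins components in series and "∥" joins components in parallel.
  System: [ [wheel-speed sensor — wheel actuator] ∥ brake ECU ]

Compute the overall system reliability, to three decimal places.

R(wheel-speed sensor) = exp(−0.000051 × 5000) = 0.77492
R(wheel actuator) = exp(−0.000044 × 5000) = 0.80252
R(brake ECU) = exp(−0.000051 × 5000) = 0.77492
Series (wheel-speed sensor and wheel actuator): 0.77492 × 0.80252 = 0.62189
Parallel ([0.62189] and brake ECU): 1 − (1 − 0.62189)(1 − 0.77492) = 0.915

0.915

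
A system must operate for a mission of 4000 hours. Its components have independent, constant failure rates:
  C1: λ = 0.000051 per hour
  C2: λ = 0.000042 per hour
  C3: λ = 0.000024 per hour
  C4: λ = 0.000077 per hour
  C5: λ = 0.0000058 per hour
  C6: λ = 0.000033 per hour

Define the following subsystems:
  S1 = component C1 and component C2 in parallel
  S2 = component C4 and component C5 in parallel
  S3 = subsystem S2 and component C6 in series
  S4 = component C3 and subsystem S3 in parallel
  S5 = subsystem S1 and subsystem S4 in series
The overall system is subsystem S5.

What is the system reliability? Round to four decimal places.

0.9600

R(C1) = exp(−0.000051 × 4000) = 0.815462
R(C2) = exp(−0.000042 × 4000) = 0.845354
R(C3) = exp(−0.000024 × 4000) = 0.908464
R(C4) = exp(−0.000077 × 4000) = 0.734915
R(C5) = exp(−0.0000058 × 4000) = 0.977067
R(C6) = exp(−0.000033 × 4000) = 0.876341
Parallel (C1 and C2): 1 − (1 − 0.815462)(1 − 0.845354) = 0.971462
Parallel (C4 and C5): 1 − (1 − 0.734915)(1 − 0.977067) = 0.993921
Series ([0.993921] and C6): 0.993921 × 0.876341 = 0.871014
Parallel (C3 and [0.871014]): 1 − (1 − 0.908464)(1 − 0.871014) = 0.988193
Series ([0.971462] and [0.988193]): 0.971462 × 0.988193 = 0.9600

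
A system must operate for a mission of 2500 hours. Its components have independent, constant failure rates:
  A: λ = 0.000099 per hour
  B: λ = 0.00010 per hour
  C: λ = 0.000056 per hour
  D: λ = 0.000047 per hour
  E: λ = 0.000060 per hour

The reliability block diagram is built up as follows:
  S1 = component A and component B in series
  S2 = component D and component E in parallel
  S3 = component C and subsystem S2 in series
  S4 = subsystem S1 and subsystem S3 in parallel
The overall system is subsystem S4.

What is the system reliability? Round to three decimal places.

R(A) = exp(−0.000099 × 2500) = 0.78075
R(B) = exp(−0.00010 × 2500) = 0.77880
R(C) = exp(−0.000056 × 2500) = 0.86936
R(D) = exp(−0.000047 × 2500) = 0.88914
R(E) = exp(−0.000060 × 2500) = 0.86071
Series (A and B): 0.78075 × 0.77880 = 0.60805
Parallel (D and E): 1 − (1 − 0.88914)(1 − 0.86071) = 0.98456
Series (C and [0.98456]): 0.86936 × 0.98456 = 0.85594
Parallel ([0.60805] and [0.85594]): 1 − (1 − 0.60805)(1 − 0.85594) = 0.944

0.944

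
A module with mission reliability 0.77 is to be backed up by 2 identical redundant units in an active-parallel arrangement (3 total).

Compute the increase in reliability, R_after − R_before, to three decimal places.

0.218

R_before = 0.77
R_after = 1 − (1 − 0.77)^3 = 0.988
ΔR = 0.988 − 0.77 = 0.218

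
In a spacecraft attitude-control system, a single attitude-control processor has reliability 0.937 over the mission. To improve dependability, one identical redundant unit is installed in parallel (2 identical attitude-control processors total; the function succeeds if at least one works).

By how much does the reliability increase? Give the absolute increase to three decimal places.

0.059

R_before = 0.937
R_after = 1 − (1 − 0.937)^2 = 0.996
ΔR = 0.996 − 0.937 = 0.059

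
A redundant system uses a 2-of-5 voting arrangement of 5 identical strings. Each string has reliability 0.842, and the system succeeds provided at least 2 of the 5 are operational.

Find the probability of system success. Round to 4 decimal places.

0.9973

R = Σ_{i=2}^{5} C(5,i) p^i (1−p)^{5−i} with p = 0.842
C(5,2)·0.842^2·0.158^3 = 0.027964
C(5,3)·0.842^3·0.158^2 = 0.149022
C(5,4)·0.842^4·0.158^1 = 0.397078
C(5,5)·0.842^5·0.158^0 = 0.423214
Sum = 0.9973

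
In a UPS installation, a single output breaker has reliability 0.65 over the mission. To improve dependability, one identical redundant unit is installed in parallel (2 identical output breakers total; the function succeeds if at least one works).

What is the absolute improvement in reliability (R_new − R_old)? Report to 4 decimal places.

0.2275

R_before = 0.65
R_after = 1 − (1 − 0.65)^2 = 0.8775
ΔR = 0.8775 − 0.65 = 0.2275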